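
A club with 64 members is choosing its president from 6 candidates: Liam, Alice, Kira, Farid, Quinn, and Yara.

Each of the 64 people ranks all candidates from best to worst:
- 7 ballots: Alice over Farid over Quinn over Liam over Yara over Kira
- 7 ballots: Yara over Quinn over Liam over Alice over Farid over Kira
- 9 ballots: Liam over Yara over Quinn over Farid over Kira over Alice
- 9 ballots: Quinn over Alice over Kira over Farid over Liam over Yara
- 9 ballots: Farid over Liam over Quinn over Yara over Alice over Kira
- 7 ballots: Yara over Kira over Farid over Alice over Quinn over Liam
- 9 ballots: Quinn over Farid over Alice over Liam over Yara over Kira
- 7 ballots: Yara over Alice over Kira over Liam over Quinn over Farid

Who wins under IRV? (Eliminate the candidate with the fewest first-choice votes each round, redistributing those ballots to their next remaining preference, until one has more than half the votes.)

Round 1: Liam 9, Alice 7, Kira 0, Farid 9, Quinn 18, Yara 21. Kira eliminated.
Round 2: Liam 9, Alice 7, Farid 9, Quinn 18, Yara 21. Alice eliminated.
Round 3: Liam 9, Farid 16, Quinn 18, Yara 21. Liam eliminated.
Round 4: Farid 16, Quinn 18, Yara 30. Farid eliminated.
Round 5: Quinn 34, Yara 30. Quinn has a majority (≥33).

Quinn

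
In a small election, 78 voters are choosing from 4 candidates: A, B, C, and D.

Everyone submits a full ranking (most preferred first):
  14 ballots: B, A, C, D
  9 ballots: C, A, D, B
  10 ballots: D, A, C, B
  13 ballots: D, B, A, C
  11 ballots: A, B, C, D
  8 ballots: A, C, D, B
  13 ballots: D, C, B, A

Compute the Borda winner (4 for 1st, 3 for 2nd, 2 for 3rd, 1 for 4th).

A: 14×3 + 9×3 + 10×3 + 13×2 + 11×4 + 8×4 + 13×1 = 214
B: 14×4 + 9×1 + 10×1 + 13×3 + 11×3 + 8×1 + 13×2 = 181
C: 14×2 + 9×4 + 10×2 + 13×1 + 11×2 + 8×3 + 13×3 = 182
D: 14×1 + 9×2 + 10×4 + 13×4 + 11×1 + 8×2 + 13×4 = 203

A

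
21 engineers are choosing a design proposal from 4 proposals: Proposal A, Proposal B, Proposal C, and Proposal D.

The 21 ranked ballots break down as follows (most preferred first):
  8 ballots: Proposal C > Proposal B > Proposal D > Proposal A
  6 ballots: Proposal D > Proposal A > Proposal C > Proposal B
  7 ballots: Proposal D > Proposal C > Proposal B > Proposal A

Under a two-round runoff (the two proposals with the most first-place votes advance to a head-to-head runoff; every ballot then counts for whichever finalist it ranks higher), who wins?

Round 1 first-place votes: Proposal A 0, Proposal B 0, Proposal C 8, Proposal D 13. Proposal D and Proposal C advance.
Runoff: Proposal D is ranked above Proposal C on 13 ballots, Proposal C above Proposal D on 8.

Proposal D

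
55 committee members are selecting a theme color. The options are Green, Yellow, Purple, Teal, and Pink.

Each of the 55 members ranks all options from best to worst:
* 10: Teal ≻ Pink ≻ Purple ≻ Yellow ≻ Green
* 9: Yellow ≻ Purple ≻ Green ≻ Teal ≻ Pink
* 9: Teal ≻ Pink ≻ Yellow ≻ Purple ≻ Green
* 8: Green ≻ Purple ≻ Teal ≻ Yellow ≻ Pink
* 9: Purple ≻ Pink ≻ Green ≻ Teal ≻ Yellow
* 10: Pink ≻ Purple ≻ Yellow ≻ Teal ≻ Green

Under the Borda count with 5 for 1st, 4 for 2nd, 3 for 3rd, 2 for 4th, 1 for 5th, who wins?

Purple

Green: 10×1 + 9×3 + 9×1 + 8×5 + 9×3 + 10×1 = 123
Yellow: 10×2 + 9×5 + 9×3 + 8×2 + 9×1 + 10×3 = 147
Purple: 10×3 + 9×4 + 9×2 + 8×4 + 9×5 + 10×4 = 201
Teal: 10×5 + 9×2 + 9×5 + 8×3 + 9×2 + 10×2 = 175
Pink: 10×4 + 9×1 + 9×4 + 8×1 + 9×4 + 10×5 = 179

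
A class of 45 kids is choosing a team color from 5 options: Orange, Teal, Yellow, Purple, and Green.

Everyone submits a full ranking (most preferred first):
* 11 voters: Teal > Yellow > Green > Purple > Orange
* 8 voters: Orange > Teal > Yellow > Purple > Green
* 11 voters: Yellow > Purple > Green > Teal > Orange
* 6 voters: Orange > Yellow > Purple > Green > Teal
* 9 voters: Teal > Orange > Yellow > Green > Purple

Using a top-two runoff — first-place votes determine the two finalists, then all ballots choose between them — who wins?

Round 1 first-place votes: Orange 14, Teal 20, Yellow 11, Purple 0, Green 0. Teal and Orange advance.
Runoff: Teal is ranked above Orange on 31 ballots, Orange above Teal on 14.

Teal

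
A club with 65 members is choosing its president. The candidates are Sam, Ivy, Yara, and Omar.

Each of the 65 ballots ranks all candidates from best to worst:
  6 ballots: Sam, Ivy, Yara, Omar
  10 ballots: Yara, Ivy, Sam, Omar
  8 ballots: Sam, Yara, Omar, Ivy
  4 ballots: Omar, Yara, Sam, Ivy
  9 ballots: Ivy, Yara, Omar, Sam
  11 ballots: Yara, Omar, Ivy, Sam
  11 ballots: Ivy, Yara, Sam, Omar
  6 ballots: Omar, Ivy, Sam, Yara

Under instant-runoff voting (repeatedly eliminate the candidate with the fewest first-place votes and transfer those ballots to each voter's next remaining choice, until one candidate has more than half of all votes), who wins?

Yara

Round 1: Sam 14, Ivy 20, Yara 21, Omar 10. Omar eliminated.
Round 2: Sam 14, Ivy 26, Yara 25. Sam eliminated.
Round 3: Ivy 32, Yara 33. Yara has a majority (≥33).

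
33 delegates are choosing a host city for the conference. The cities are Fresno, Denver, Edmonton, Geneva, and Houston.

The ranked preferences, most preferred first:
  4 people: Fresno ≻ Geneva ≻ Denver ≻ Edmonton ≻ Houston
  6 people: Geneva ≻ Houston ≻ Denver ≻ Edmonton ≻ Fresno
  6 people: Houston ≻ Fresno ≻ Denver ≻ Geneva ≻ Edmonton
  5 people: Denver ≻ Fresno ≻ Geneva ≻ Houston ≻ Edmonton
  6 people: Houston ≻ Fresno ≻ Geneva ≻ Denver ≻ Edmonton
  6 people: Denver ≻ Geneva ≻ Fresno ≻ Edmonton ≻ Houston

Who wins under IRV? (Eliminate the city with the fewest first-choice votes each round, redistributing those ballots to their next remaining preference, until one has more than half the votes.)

Round 1: Fresno 4, Denver 11, Edmonton 0, Geneva 6, Houston 12. Edmonton eliminated.
Round 2: Fresno 4, Denver 11, Geneva 6, Houston 12. Fresno eliminated.
Round 3: Denver 11, Geneva 10, Houston 12. Geneva eliminated.
Round 4: Denver 15, Houston 18. Houston has a majority (≥17).

Houston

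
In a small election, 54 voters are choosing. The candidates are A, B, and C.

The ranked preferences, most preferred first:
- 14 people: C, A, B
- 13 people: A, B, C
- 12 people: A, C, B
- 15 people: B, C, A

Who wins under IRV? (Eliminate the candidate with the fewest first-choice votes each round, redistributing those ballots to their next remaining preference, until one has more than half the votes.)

A

Round 1: A 25, B 15, C 14. C eliminated.
Round 2: A 39, B 15. A has a majority (≥28).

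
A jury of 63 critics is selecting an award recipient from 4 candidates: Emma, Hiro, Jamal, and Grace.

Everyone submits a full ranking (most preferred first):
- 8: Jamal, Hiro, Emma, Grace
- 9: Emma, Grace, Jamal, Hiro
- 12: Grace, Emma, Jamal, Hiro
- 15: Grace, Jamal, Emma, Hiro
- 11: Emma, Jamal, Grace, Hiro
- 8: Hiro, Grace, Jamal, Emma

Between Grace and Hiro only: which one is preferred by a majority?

Grace

Grace is ranked above Hiro on 47 ballots; Hiro above Grace on 16.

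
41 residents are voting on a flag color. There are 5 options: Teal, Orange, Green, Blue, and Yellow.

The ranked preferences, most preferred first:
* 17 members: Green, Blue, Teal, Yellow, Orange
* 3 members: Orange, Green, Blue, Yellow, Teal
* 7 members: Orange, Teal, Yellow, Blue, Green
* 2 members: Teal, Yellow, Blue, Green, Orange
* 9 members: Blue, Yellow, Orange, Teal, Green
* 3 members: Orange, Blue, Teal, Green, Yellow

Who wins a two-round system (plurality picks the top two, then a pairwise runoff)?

Round 1 first-place votes: Teal 2, Orange 13, Green 17, Blue 9, Yellow 0. Green and Orange advance.
Runoff: Green is ranked above Orange on 19 ballots, Orange above Green on 22.

Orange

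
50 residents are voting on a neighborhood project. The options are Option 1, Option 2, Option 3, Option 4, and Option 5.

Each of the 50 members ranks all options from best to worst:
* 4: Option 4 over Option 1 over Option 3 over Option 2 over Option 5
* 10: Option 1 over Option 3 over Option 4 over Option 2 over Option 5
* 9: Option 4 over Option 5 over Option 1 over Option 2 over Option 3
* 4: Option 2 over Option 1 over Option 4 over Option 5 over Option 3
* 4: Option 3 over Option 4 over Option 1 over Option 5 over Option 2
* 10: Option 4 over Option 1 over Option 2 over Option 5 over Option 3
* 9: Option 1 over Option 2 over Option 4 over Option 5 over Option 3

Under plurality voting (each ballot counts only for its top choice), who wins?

First-place votes: Option 1 19, Option 2 4, Option 3 4, Option 4 23, Option 5 0.

Option 4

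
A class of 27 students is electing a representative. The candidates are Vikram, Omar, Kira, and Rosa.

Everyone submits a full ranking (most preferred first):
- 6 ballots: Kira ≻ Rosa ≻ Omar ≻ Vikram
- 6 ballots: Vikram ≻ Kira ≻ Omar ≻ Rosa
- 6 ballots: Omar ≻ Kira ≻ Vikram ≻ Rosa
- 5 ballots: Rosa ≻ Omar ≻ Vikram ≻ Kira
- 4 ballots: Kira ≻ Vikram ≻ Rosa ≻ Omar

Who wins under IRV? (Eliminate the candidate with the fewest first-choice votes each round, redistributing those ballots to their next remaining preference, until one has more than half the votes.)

Kira

Round 1: Vikram 6, Omar 6, Kira 10, Rosa 5. Rosa eliminated.
Round 2: Vikram 6, Omar 11, Kira 10. Vikram eliminated.
Round 3: Omar 11, Kira 16. Kira has a majority (≥14).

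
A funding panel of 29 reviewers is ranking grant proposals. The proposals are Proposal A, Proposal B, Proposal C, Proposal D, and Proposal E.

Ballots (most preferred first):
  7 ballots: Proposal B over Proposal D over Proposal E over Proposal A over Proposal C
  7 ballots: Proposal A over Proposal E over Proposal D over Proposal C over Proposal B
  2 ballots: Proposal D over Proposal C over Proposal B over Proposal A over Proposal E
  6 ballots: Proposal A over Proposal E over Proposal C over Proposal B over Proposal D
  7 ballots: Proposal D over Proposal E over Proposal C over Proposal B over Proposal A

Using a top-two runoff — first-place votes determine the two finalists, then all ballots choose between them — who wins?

Proposal D

Round 1 first-place votes: Proposal A 13, Proposal B 7, Proposal C 0, Proposal D 9, Proposal E 0. Proposal A and Proposal D advance.
Runoff: Proposal A is ranked above Proposal D on 13 ballots, Proposal D above Proposal A on 16.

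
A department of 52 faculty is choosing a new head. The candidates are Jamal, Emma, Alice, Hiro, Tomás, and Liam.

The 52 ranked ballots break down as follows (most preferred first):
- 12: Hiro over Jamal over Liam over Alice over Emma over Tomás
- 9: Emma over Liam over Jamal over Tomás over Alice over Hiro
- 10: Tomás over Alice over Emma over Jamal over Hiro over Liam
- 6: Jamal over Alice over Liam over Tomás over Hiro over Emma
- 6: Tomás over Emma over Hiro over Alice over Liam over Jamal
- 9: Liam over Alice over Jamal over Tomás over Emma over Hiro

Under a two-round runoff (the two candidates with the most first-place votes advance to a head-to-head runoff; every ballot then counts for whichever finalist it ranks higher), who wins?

Round 1 first-place votes: Jamal 6, Emma 9, Alice 0, Hiro 12, Tomás 16, Liam 9. Tomás and Hiro advance.
Runoff: Tomás is ranked above Hiro on 40 ballots, Hiro above Tomás on 12.

Tomás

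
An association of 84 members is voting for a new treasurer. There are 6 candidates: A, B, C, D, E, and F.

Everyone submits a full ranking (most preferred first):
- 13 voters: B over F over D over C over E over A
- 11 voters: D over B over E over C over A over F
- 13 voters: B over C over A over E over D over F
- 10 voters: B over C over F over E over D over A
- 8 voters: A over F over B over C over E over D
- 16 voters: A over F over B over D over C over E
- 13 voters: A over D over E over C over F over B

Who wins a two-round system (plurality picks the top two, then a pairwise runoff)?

Round 1 first-place votes: A 37, B 36, C 0, D 11, E 0, F 0. A and B advance.
Runoff: A is ranked above B on 37 ballots, B above A on 47.

B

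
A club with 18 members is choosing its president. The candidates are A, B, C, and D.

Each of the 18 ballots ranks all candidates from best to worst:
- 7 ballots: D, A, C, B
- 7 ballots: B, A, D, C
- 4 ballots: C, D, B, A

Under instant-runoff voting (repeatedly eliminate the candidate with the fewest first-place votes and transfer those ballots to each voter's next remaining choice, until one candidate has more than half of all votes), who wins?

Round 1: A 0, B 7, C 4, D 7. A eliminated.
Round 2: B 7, C 4, D 7. C eliminated.
Round 3: B 7, D 11. D has a majority (≥10).

D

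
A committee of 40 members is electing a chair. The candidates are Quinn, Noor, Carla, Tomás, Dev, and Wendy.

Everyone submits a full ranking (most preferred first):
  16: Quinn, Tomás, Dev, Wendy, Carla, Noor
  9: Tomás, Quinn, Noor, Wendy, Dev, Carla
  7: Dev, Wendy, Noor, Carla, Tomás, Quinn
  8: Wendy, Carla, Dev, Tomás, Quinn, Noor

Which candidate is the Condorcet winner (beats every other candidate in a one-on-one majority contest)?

Tomás vs Quinn: 24–16
Tomás vs Noor: 33–7
Tomás vs Carla: 25–15
Tomás vs Dev: 25–15
Tomás vs Wendy: 25–15
Tomás beats every other candidate.

Tomás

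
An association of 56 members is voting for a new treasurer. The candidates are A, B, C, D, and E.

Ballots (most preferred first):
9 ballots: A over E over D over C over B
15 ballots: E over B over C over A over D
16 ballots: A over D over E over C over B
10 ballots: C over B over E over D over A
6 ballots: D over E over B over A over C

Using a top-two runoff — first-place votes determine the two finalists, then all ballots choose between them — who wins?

E

Round 1 first-place votes: A 25, B 0, C 10, D 6, E 15. A and E advance.
Runoff: A is ranked above E on 25 ballots, E above A on 31.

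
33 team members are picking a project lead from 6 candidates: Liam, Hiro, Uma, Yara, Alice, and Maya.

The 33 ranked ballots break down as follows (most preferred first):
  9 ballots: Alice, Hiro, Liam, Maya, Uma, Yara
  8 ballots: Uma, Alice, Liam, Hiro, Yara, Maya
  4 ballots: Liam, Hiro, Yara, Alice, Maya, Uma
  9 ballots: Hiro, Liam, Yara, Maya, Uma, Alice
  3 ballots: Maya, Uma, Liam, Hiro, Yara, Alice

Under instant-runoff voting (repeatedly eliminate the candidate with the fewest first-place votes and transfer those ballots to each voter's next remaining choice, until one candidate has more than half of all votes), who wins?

Hiro

Round 1: Liam 4, Hiro 9, Uma 8, Yara 0, Alice 9, Maya 3. Yara eliminated.
Round 2: Liam 4, Hiro 9, Uma 8, Alice 9, Maya 3. Maya eliminated.
Round 3: Liam 4, Hiro 9, Uma 11, Alice 9. Liam eliminated.
Round 4: Hiro 13, Uma 11, Alice 9. Alice eliminated.
Round 5: Hiro 22, Uma 11. Hiro has a majority (≥17).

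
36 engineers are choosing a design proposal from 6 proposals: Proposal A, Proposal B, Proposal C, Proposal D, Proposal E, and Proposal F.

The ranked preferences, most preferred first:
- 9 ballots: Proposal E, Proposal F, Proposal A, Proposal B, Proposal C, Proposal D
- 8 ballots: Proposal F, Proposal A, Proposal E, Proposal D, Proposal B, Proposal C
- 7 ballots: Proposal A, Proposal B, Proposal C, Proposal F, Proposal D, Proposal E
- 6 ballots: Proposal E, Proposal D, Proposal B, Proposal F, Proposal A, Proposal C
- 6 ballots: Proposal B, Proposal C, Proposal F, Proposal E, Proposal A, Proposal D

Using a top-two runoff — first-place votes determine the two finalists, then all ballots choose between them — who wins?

Proposal F

Round 1 first-place votes: Proposal A 7, Proposal B 6, Proposal C 0, Proposal D 0, Proposal E 15, Proposal F 8. Proposal E and Proposal F advance.
Runoff: Proposal E is ranked above Proposal F on 15 ballots, Proposal F above Proposal E on 21.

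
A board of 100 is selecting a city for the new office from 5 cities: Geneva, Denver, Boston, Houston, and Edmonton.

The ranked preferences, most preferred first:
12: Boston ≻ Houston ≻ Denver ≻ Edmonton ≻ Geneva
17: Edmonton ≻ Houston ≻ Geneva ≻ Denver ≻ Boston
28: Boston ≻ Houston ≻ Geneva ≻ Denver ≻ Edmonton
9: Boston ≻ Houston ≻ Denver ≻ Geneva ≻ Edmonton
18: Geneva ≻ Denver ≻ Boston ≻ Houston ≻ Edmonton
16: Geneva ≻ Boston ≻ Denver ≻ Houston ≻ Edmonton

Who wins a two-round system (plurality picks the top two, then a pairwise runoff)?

Round 1 first-place votes: Geneva 34, Denver 0, Boston 49, Houston 0, Edmonton 17. Boston and Geneva advance.
Runoff: Boston is ranked above Geneva on 49 ballots, Geneva above Boston on 51.

Geneva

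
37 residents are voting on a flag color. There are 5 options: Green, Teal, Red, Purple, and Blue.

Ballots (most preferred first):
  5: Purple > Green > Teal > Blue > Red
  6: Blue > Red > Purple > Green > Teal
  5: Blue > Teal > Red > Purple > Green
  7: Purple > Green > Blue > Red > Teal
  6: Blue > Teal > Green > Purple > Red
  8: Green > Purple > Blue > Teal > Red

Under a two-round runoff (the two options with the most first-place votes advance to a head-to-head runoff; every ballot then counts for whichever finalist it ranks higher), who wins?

Round 1 first-place votes: Green 8, Teal 0, Red 0, Purple 12, Blue 17. Blue and Purple advance.
Runoff: Blue is ranked above Purple on 17 ballots, Purple above Blue on 20.

Purple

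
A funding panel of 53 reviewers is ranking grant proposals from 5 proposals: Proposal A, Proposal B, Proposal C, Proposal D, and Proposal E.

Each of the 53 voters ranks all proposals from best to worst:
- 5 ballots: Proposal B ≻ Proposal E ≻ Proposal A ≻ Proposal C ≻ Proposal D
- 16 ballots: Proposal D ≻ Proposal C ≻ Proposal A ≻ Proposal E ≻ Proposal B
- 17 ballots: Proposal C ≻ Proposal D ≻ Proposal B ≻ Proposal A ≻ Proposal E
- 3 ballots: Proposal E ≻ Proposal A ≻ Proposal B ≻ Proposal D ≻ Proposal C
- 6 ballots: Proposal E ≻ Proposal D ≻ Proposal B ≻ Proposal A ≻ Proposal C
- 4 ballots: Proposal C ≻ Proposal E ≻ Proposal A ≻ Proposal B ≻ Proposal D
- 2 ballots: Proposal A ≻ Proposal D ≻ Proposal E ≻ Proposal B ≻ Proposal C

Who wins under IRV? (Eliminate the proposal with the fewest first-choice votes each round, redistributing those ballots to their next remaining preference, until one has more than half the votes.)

Round 1: Proposal A 2, Proposal B 5, Proposal C 21, Proposal D 16, Proposal E 9. Proposal A eliminated.
Round 2: Proposal B 5, Proposal C 21, Proposal D 18, Proposal E 9. Proposal B eliminated.
Round 3: Proposal C 21, Proposal D 18, Proposal E 14. Proposal E eliminated.
Round 4: Proposal C 26, Proposal D 27. Proposal D has a majority (≥27).

Proposal D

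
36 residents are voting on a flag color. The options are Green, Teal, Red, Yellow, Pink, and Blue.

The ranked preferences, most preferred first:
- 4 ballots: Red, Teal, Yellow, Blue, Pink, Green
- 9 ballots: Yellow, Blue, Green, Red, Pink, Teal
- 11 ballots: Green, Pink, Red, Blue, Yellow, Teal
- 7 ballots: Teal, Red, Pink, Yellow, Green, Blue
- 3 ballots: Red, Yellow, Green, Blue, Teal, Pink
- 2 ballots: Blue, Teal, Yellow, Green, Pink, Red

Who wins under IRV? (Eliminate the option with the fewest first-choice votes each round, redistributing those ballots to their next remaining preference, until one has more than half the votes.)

Round 1: Green 11, Teal 7, Red 7, Yellow 9, Pink 0, Blue 2. Pink eliminated.
Round 2: Green 11, Teal 7, Red 7, Yellow 9, Blue 2. Blue eliminated.
Round 3: Green 11, Teal 9, Red 7, Yellow 9. Red eliminated.
Round 4: Green 11, Teal 13, Yellow 12. Green eliminated.
Round 5: Teal 13, Yellow 23. Yellow has a majority (≥19).

Yellow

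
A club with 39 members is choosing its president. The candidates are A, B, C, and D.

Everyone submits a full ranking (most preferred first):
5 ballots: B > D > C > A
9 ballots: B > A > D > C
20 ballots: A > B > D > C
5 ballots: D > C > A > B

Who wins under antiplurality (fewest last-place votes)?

D

Last-place votes: A 5, B 5, C 29, D 0.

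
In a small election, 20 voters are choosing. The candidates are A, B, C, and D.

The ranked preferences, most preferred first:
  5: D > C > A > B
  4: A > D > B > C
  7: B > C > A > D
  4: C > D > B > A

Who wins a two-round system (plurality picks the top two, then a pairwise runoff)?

Round 1 first-place votes: A 4, B 7, C 4, D 5. B and D advance.
Runoff: B is ranked above D on 7 ballots, D above B on 13.

D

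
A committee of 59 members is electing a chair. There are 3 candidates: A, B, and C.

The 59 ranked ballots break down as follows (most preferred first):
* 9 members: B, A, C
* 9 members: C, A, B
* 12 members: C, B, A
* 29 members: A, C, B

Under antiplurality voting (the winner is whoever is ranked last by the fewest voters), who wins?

Last-place votes: A 12, B 38, C 9.

C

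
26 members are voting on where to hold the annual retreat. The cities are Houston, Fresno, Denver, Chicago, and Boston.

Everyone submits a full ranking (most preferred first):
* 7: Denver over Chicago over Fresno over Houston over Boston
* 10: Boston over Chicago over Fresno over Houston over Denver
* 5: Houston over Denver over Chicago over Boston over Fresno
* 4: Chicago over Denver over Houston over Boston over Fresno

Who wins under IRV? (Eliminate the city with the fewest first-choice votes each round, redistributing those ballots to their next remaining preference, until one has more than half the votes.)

Round 1: Houston 5, Fresno 0, Denver 7, Chicago 4, Boston 10. Fresno eliminated.
Round 2: Houston 5, Denver 7, Chicago 4, Boston 10. Chicago eliminated.
Round 3: Houston 5, Denver 11, Boston 10. Houston eliminated.
Round 4: Denver 16, Boston 10. Denver has a majority (≥14).

Denver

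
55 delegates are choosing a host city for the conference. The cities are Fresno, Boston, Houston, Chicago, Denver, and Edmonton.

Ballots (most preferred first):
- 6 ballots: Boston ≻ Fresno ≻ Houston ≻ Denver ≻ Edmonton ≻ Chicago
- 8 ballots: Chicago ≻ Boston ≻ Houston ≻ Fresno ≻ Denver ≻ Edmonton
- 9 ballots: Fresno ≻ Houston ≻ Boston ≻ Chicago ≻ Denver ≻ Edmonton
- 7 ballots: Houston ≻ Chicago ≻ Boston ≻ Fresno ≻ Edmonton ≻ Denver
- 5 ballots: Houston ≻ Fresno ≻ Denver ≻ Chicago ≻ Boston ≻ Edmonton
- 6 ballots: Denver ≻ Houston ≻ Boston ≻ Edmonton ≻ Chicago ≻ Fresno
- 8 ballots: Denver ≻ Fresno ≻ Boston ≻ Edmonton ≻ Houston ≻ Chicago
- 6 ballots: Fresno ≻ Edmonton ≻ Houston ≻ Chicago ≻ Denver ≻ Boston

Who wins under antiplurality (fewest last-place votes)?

Houston

Last-place votes: Fresno 6, Boston 6, Houston 0, Chicago 14, Denver 7, Edmonton 22.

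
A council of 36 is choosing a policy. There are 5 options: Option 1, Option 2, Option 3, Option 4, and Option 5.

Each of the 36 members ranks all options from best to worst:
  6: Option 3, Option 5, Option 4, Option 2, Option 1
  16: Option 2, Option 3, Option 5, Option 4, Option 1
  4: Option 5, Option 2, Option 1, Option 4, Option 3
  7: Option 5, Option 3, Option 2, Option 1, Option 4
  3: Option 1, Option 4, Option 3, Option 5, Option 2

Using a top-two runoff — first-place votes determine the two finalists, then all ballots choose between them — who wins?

Round 1 first-place votes: Option 1 3, Option 2 16, Option 3 6, Option 4 0, Option 5 11. Option 2 and Option 5 advance.
Runoff: Option 2 is ranked above Option 5 on 16 ballots, Option 5 above Option 2 on 20.

Option 5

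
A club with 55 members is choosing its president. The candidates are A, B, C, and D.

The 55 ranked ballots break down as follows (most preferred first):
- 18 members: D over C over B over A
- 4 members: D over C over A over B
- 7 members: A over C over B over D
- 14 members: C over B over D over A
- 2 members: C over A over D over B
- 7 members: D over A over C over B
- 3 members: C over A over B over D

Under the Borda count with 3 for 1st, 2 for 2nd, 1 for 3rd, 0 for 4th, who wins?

C

A: 18×0 + 4×1 + 7×3 + 14×0 + 2×2 + 7×2 + 3×2 = 49
B: 18×1 + 4×0 + 7×1 + 14×2 + 2×0 + 7×0 + 3×1 = 56
C: 18×2 + 4×2 + 7×2 + 14×3 + 2×3 + 7×1 + 3×3 = 122
D: 18×3 + 4×3 + 7×0 + 14×1 + 2×1 + 7×3 + 3×0 = 103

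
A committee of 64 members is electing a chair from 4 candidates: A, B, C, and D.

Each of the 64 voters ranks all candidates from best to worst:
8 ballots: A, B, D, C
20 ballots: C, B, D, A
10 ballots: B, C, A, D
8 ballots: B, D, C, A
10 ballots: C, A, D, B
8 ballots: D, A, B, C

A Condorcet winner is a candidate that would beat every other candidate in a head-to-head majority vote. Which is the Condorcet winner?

B

B vs A: 38–26
B vs C: 34–30
B vs D: 46–18
B beats every other candidate.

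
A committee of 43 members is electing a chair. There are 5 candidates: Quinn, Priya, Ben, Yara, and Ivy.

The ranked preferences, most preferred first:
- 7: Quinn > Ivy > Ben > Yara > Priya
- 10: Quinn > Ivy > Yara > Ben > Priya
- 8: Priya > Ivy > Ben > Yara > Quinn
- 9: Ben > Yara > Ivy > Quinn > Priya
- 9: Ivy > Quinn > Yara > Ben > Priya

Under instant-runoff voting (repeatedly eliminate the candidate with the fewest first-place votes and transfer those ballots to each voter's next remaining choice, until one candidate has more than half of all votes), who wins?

Round 1: Quinn 17, Priya 8, Ben 9, Yara 0, Ivy 9. Yara eliminated.
Round 2: Quinn 17, Priya 8, Ben 9, Ivy 9. Priya eliminated.
Round 3: Quinn 17, Ben 9, Ivy 17. Ben eliminated.
Round 4: Quinn 17, Ivy 26. Ivy has a majority (≥22).

Ivy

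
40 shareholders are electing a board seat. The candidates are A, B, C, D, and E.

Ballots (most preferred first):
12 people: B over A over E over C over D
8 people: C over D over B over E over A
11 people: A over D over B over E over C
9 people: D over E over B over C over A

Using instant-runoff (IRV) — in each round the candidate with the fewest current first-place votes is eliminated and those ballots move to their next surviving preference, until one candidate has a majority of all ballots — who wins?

D

Round 1: A 11, B 12, C 8, D 9, E 0. E eliminated.
Round 2: A 11, B 12, C 8, D 9. C eliminated.
Round 3: A 11, B 12, D 17. A eliminated.
Round 4: B 12, D 28. D has a majority (≥21).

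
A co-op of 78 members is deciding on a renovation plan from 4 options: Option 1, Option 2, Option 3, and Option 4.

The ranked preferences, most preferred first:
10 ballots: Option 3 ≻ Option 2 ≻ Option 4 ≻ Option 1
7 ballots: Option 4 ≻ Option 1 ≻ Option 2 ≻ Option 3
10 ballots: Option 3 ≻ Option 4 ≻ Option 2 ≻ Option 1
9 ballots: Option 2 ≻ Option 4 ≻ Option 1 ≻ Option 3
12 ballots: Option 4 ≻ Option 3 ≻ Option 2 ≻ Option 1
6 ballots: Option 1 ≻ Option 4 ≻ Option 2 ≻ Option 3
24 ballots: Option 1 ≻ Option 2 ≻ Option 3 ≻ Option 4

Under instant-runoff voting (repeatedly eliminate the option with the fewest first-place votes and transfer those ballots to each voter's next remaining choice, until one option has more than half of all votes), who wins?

Round 1: Option 1 30, Option 2 9, Option 3 20, Option 4 19. Option 2 eliminated.
Round 2: Option 1 30, Option 3 20, Option 4 28. Option 3 eliminated.
Round 3: Option 1 30, Option 4 48. Option 4 has a majority (≥40).

Option 4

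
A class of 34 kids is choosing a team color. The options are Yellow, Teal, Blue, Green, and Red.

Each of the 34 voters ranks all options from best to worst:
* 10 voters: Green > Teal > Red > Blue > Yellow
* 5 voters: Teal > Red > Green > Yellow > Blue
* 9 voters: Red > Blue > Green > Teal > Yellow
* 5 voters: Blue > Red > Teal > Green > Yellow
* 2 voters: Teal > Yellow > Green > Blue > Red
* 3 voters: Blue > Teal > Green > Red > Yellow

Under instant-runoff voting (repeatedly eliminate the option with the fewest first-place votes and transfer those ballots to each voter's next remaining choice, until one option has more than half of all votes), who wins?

Red

Round 1: Yellow 0, Teal 7, Blue 8, Green 10, Red 9. Yellow eliminated.
Round 2: Teal 7, Blue 8, Green 10, Red 9. Teal eliminated.
Round 3: Blue 8, Green 12, Red 14. Blue eliminated.
Round 4: Green 15, Red 19. Red has a majority (≥18).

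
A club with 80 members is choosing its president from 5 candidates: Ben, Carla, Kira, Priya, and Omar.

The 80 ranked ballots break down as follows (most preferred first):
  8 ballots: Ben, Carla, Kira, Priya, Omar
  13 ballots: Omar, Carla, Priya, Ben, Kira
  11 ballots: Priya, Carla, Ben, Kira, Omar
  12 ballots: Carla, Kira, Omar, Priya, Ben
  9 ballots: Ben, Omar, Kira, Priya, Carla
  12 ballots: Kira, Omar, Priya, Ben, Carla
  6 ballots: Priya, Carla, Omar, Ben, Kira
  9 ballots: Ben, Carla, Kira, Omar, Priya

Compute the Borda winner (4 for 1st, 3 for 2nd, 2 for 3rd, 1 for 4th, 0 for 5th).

Carla

Ben: 8×4 + 13×1 + 11×2 + 12×0 + 9×4 + 12×1 + 6×1 + 9×4 = 157
Carla: 8×3 + 13×3 + 11×3 + 12×4 + 9×0 + 12×0 + 6×3 + 9×3 = 189
Kira: 8×2 + 13×0 + 11×1 + 12×3 + 9×2 + 12×4 + 6×0 + 9×2 = 147
Priya: 8×1 + 13×2 + 11×4 + 12×1 + 9×1 + 12×2 + 6×4 + 9×0 = 147
Omar: 8×0 + 13×4 + 11×0 + 12×2 + 9×3 + 12×3 + 6×2 + 9×1 = 160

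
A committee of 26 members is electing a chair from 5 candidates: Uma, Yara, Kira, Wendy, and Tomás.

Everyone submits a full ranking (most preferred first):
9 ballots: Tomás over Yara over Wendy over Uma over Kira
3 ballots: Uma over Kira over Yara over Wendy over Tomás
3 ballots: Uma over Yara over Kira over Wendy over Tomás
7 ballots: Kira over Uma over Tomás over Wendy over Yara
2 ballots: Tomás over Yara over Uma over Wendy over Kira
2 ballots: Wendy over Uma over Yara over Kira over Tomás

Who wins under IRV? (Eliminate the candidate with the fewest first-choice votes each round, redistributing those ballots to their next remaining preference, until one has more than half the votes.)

Round 1: Uma 6, Yara 0, Kira 7, Wendy 2, Tomás 11. Yara eliminated.
Round 2: Uma 6, Kira 7, Wendy 2, Tomás 11. Wendy eliminated.
Round 3: Uma 8, Kira 7, Tomás 11. Kira eliminated.
Round 4: Uma 15, Tomás 11. Uma has a majority (≥14).

Uma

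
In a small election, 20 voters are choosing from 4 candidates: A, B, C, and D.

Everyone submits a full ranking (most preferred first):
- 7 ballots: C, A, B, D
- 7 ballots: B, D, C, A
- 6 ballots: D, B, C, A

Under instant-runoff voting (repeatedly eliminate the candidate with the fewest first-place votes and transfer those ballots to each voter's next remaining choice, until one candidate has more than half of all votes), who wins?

Round 1: A 0, B 7, C 7, D 6. A eliminated.
Round 2: B 7, C 7, D 6. D eliminated.
Round 3: B 13, C 7. B has a majority (≥11).

B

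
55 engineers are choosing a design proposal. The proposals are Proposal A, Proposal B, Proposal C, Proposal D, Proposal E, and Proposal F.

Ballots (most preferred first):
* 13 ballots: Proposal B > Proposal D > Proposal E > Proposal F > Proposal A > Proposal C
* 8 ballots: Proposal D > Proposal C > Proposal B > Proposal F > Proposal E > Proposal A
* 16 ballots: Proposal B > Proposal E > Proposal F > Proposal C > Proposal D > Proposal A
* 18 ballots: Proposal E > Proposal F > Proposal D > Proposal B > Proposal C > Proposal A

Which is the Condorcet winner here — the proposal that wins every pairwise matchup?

Proposal B

Proposal B vs Proposal A: 55–0
Proposal B vs Proposal C: 47–8
Proposal B vs Proposal D: 29–26
Proposal B vs Proposal E: 37–18
Proposal B vs Proposal F: 37–18
Proposal B beats every other proposal.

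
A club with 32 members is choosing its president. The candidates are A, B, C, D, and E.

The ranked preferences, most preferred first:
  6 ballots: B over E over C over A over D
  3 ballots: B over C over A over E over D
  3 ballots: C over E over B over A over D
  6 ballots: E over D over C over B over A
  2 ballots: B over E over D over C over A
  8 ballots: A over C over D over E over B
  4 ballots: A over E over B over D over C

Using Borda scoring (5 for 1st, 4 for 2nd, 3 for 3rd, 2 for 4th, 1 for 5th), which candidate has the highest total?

E

A: 6×2 + 3×3 + 3×2 + 6×1 + 2×1 + 8×5 + 4×5 = 95
B: 6×5 + 3×5 + 3×3 + 6×2 + 2×5 + 8×1 + 4×3 = 96
C: 6×3 + 3×4 + 3×5 + 6×3 + 2×2 + 8×4 + 4×1 = 103
D: 6×1 + 3×1 + 3×1 + 6×4 + 2×3 + 8×3 + 4×2 = 74
E: 6×4 + 3×2 + 3×4 + 6×5 + 2×4 + 8×2 + 4×4 = 112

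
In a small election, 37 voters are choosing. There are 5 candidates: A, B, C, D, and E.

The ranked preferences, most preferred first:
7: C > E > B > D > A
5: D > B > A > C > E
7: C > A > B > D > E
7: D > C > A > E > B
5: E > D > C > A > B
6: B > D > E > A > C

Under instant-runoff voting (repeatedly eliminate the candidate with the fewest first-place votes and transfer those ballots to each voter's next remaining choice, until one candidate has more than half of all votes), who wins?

D

Round 1: A 0, B 6, C 14, D 12, E 5. A eliminated.
Round 2: B 6, C 14, D 12, E 5. E eliminated.
Round 3: B 6, C 14, D 17. B eliminated.
Round 4: C 14, D 23. D has a majority (≥19).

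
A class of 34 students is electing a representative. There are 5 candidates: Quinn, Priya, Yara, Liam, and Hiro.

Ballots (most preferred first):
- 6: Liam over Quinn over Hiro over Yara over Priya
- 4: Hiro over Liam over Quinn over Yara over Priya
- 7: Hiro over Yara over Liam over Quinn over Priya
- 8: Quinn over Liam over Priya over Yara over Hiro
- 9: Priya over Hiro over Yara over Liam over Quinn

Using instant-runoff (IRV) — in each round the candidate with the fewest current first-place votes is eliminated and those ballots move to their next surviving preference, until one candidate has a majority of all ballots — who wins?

Round 1: Quinn 8, Priya 9, Yara 0, Liam 6, Hiro 11. Yara eliminated.
Round 2: Quinn 8, Priya 9, Liam 6, Hiro 11. Liam eliminated.
Round 3: Quinn 14, Priya 9, Hiro 11. Priya eliminated.
Round 4: Quinn 14, Hiro 20. Hiro has a majority (≥18).

Hiro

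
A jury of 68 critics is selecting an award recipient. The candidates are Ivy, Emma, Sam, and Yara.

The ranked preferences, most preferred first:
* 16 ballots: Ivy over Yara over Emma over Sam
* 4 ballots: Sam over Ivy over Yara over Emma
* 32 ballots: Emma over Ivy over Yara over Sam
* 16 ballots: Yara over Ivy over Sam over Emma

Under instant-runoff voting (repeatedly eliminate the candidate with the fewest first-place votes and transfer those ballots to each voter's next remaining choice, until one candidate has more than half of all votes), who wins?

Ivy

Round 1: Ivy 16, Emma 32, Sam 4, Yara 16. Sam eliminated.
Round 2: Ivy 20, Emma 32, Yara 16. Yara eliminated.
Round 3: Ivy 36, Emma 32. Ivy has a majority (≥35).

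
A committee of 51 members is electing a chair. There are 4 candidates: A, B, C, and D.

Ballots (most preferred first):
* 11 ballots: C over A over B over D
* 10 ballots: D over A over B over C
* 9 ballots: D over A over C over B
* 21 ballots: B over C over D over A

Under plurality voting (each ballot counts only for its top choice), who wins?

First-place votes: A 0, B 21, C 11, D 19.

B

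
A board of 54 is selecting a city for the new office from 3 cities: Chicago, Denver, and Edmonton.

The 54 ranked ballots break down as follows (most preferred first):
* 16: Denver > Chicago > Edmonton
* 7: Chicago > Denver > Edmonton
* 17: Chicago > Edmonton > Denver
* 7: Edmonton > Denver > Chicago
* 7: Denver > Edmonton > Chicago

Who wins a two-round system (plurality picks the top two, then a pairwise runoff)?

Denver

Round 1 first-place votes: Chicago 24, Denver 23, Edmonton 7. Chicago and Denver advance.
Runoff: Chicago is ranked above Denver on 24 ballots, Denver above Chicago on 30.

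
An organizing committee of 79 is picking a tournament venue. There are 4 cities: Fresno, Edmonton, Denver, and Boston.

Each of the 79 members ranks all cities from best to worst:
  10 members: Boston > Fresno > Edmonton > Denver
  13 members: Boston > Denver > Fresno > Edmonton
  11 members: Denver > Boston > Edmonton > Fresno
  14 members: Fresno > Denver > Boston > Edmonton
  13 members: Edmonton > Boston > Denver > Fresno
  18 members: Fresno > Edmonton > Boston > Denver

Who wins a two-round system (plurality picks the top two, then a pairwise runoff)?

Round 1 first-place votes: Fresno 32, Edmonton 13, Denver 11, Boston 23. Fresno and Boston advance.
Runoff: Fresno is ranked above Boston on 32 ballots, Boston above Fresno on 47.

Boston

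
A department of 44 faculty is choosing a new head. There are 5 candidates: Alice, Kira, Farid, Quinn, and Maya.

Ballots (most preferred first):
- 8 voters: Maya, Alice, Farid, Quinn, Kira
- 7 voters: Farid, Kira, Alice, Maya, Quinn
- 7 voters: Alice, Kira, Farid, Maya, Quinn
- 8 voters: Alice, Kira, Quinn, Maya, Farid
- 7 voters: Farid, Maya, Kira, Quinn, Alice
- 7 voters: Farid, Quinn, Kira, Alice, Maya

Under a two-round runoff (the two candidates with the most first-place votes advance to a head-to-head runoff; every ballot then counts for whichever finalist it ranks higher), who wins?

Alice

Round 1 first-place votes: Alice 15, Kira 0, Farid 21, Quinn 0, Maya 8. Farid and Alice advance.
Runoff: Farid is ranked above Alice on 21 ballots, Alice above Farid on 23.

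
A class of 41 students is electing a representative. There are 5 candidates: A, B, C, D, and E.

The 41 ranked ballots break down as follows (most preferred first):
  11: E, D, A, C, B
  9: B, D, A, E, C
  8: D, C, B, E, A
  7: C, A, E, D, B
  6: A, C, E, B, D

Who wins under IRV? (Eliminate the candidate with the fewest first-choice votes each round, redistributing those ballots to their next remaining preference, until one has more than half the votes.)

C

Round 1: A 6, B 9, C 7, D 8, E 11. A eliminated.
Round 2: B 9, C 13, D 8, E 11. D eliminated.
Round 3: B 9, C 21, E 11. C has a majority (≥21).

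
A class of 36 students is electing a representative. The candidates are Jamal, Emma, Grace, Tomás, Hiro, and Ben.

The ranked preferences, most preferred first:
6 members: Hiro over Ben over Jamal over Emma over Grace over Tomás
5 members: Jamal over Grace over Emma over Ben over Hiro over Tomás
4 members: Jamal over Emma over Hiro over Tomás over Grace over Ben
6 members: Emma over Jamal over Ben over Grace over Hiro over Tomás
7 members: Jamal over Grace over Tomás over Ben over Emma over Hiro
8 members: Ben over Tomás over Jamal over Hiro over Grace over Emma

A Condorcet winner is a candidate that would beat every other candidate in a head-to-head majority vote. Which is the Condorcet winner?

Jamal

Jamal vs Emma: 30–6
Jamal vs Grace: 36–0
Jamal vs Tomás: 28–8
Jamal vs Hiro: 30–6
Jamal vs Ben: 22–14
Jamal beats every other candidate.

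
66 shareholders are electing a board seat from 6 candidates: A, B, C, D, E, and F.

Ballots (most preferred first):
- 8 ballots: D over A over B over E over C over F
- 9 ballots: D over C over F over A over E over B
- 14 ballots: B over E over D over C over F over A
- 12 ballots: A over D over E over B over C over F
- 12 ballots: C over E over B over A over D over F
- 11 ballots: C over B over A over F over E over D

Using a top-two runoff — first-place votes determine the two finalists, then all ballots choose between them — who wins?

Round 1 first-place votes: A 12, B 14, C 23, D 17, E 0, F 0. C and D advance.
Runoff: C is ranked above D on 23 ballots, D above C on 43.

D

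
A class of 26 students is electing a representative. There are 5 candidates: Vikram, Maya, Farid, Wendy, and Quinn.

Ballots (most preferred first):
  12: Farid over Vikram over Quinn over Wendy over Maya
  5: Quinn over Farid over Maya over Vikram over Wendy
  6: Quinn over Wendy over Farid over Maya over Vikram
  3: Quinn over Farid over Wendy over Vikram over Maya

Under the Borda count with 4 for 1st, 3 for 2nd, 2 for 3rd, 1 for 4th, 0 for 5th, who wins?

Farid

Vikram: 12×3 + 5×1 + 6×0 + 3×1 = 44
Maya: 12×0 + 5×2 + 6×1 + 3×0 = 16
Farid: 12×4 + 5×3 + 6×2 + 3×3 = 84
Wendy: 12×1 + 5×0 + 6×3 + 3×2 = 36
Quinn: 12×2 + 5×4 + 6×4 + 3×4 = 80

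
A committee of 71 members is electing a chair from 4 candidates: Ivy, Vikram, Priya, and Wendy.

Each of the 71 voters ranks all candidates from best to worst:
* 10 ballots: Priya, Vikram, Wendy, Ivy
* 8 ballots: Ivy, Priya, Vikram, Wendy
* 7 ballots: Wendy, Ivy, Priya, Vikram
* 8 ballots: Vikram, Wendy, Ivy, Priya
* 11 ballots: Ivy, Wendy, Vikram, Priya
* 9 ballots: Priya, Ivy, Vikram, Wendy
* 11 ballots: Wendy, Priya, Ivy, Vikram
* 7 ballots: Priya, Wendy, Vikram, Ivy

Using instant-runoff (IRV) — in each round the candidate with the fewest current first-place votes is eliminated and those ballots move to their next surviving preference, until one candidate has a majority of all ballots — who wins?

Wendy

Round 1: Ivy 19, Vikram 8, Priya 26, Wendy 18. Vikram eliminated.
Round 2: Ivy 19, Priya 26, Wendy 26. Ivy eliminated.
Round 3: Priya 34, Wendy 37. Wendy has a majority (≥36).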